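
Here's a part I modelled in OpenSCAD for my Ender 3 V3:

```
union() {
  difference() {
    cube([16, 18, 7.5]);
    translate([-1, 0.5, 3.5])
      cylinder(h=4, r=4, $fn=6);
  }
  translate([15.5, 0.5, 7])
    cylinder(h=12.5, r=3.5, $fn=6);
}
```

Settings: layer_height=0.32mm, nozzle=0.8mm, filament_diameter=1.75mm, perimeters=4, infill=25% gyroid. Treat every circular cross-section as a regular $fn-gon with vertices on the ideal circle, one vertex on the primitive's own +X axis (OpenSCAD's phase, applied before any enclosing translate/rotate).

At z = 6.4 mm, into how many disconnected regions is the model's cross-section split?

1

At z = 6.4 mm: the cube is present — its section is the full 16×18 rectangle; the r=4 cylinder at (-1, 0.5) contributes a regular 6-gon of circumradius 4; Subtracting the remaining from the first: starting from the 16×18 cube, the r=4 cylinder at (-1, 0.5) partially overlaps it — only the 8.36 mm² overlap (of its 41.57 mm²) is removed, clipping the outline — 1 connected region; the cylinder at (15.5, 0.5) is absent (z outside [7, 19.5]); Taking the union: only that combined region is present, so the union is just that shape — 1 connected region. The result has 1 disconnected region.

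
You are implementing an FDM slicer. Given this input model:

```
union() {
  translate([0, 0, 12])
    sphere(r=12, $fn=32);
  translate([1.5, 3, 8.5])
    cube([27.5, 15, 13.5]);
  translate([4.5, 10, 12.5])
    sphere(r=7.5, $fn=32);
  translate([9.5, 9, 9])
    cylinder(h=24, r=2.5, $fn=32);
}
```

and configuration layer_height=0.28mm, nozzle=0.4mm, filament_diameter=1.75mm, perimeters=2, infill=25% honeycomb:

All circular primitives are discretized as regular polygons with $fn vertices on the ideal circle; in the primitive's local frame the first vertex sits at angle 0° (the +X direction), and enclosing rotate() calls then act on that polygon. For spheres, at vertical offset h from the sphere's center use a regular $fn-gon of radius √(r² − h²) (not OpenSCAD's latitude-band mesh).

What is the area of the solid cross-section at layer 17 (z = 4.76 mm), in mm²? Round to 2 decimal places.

285.87 mm²

At z = 4.76 mm: the r=12 sphere contributes a regular 32-gon of circumradius √(12²−7.24²) = 9.570 (area = (32/2)·9.570²·sin(360°/32) = 285.87 mm²); the cube at (1.5, 3) is absent (z outside [8.5, 22]); the sphere at (4.5, 10) does not reach this height (|z−center|=7.740 > r=7.5); the cylinder at (9.5, 9) does not reach this height (z outside [9, 33]); Combining (union): only the r=12 sphere is present, so the union is just that shape — area = 285.87 mm². Overall, the cross-section is a single solid region. Net area = 285.87 mm².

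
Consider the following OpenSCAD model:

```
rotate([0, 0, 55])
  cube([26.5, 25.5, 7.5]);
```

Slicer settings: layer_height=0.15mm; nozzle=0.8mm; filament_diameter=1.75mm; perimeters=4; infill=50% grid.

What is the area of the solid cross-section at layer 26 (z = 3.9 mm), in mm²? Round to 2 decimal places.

675.75 mm²

At z = 3.9 mm: the cube is present — its section is the full 26.5×25.5 rectangle (area 675.75 mm²); (whole slice rotated 55° about Z — lengths, areas and connectivity unchanged). Overall, the cross-section is a single solid region. Net area = 675.75 mm².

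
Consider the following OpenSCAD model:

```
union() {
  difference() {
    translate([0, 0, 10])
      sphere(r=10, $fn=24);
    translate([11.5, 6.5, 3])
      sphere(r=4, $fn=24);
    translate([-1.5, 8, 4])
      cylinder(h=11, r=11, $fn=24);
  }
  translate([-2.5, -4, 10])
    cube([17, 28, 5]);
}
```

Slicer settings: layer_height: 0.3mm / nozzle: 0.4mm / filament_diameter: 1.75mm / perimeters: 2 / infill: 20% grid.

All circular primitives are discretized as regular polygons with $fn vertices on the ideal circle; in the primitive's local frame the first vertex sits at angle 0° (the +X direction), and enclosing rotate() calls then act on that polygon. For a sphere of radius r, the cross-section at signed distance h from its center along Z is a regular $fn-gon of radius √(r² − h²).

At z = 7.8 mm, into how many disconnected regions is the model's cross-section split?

1

At z = 7.8 mm: the r=10 sphere slices to a regular 24-gon of circumradius 9.755 (√(r²−h²) with h=2.2 from center); the sphere at (11.5, 6.5) is absent (|z−center|=4.800 > r=4); the cylinder at (-1.5, 8): section is a regular 24-gon, circumradius r=11; Subtracting the remaining from the first: starting from the r=10 sphere, the r=11 cylinder at (-1.5, 8) partially overlaps it — only the 170.08 mm² overlap (of its 375.81 mm²) is removed, clipping the outline — 1 connected region; the cube at (-2.5, -4) is not intersected at this z (z outside [10, 15]); Merging all regions: only the result so far is present, so the union is just that shape — 1 connected region. The result has 1 disconnected region.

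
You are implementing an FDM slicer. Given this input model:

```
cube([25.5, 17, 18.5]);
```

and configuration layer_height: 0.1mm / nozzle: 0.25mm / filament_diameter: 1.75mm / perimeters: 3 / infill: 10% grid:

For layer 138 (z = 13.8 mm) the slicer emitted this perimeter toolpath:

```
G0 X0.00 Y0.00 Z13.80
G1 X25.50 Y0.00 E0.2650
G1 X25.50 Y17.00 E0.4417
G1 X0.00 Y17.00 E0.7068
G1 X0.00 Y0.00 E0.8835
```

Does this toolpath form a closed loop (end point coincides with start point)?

yes

Start point (G0): (0.00, 0.00). End point (last G1): the path returns to the start — closed.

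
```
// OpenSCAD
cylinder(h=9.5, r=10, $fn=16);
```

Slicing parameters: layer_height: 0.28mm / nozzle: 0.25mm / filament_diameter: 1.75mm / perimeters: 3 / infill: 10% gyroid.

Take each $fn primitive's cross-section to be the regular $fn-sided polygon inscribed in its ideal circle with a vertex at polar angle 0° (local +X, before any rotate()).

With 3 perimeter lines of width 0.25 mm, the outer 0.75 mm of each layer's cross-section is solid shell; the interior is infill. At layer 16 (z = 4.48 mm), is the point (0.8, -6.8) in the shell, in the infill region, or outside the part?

infill

At z = 4.48 mm: the r=10 cylinder contributes a regular 16-gon of circumradius 10. Overall, the cross-section is a single solid region. The nearest boundary edge runs (-0.00, -10.00)→(3.83, -9.24); distance from the point to it = 2.98 mm. The point is inside the cross-section and 2.98 mm from the nearest boundary — more than the 0.75 mm shell width (3 × 0.25), so it's in the infill interior.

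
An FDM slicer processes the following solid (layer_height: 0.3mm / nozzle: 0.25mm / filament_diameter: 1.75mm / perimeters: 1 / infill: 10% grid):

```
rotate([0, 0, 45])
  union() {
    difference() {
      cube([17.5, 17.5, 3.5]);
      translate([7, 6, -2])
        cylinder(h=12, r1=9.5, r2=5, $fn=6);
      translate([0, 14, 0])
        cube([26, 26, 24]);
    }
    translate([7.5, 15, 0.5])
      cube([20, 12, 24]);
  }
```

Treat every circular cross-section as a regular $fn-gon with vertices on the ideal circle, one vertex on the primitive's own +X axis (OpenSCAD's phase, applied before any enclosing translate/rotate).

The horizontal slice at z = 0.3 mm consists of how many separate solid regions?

At z = 0.3 mm: the 17.5×17.5 cube contributes its full rectangle; the cone at (7, 6) (r1=9.5→r2=5) has section circumradius 8.637 here — a regular 6-gon; the cube at (0, 14) is present — its section is the full 26×26 rectangle; After the difference (first − rest): starting from the 17.5×17.5 cube, the cone at (7, 6) partially overlaps it — only the 175.14 mm² overlap (of its 193.83 mm²) is removed, clipping the outline; the 26×26 cube at (0, 14) partially overlaps it — only the 61.25 mm² overlap (of its 676.00 mm²) is removed, clipping the outline — 2 connected regions; the cube at (7.5, 15) does not reach this height (z outside [0.5, 24.5]); Merging all regions: only that combined region is present, so the union is just that shape — 2 connected regions; (whole slice rotated 45° about Z — lengths, areas and connectivity unchanged). The result has 2 disconnected regions.

2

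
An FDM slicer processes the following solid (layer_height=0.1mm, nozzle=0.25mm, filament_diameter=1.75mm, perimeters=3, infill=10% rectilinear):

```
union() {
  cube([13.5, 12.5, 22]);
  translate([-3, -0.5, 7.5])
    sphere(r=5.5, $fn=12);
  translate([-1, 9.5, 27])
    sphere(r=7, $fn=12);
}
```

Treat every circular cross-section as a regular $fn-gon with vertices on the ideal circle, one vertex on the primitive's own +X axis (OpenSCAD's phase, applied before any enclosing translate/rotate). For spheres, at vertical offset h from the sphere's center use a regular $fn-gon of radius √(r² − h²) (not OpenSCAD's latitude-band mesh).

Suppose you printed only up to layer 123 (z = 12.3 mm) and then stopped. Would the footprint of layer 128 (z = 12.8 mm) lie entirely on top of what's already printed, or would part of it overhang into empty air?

Compare the two slices. At z = 12.3: the cube is present — its section is the full 13.5×12.5 rectangle (area 168.75 mm²); the sphere at (-3, -0.5): section is a regular 12-gon, circumradius = √(r²−h²) = √(5.5²−4.8²) = 2.685 (area = (12/2)·2.685²·sin(360°/12) = 21.63 mm²); the sphere at (-1, 9.5) is absent (|z−center|=14.700 > r=7); Merging all regions: the 2 present regions are separate (no shared area or edge), so areas and boundary lengths simply add and each stays a separate island — area = 190.38 mm². At z = 12.8: the 13.5×12.5 cube contributes its full rectangle (area 168.75 mm²); the r=5.5 sphere at (-3, -0.5) contributes a regular 12-gon of circumradius √(5.5²−5.3²) = 1.470 (area = (12/2)·1.470²·sin(360°/12) = 6.48 mm²); the sphere at (-1, 9.5) is absent (|z−center|=14.200 > r=7); Merging all regions: the 2 present regions are separate (no shared area or edge), so areas and boundary lengths simply add and each stays a separate island — area = 175.23 mm². Checking containment: the cross-section at z = 12.8 is a subset of the cross-section at z = 12.3.

entirely on top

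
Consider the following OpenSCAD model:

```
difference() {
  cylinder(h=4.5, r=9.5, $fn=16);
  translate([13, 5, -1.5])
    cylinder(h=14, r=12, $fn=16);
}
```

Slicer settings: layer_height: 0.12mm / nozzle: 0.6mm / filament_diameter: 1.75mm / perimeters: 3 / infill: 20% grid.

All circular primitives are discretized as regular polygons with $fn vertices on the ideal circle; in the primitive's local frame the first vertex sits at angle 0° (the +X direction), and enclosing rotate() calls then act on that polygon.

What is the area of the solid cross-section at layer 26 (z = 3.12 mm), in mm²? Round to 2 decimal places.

At z = 3.12 mm: the r=9.5 cylinder gives a regular 16-gon of circumradius 9.5 (constant along its height) (area = (16/2)·9.500²·sin(360°/16) = 276.30 mm²); the r=12 cylinder at (13, 5) contributes a regular 16-gon of circumradius 12 (area = (16/2)·12.000²·sin(360°/16) = 440.85 mm²); After the difference (first − rest): starting from the r=9.5 cylinder (276.30 mm²), the r=12 cylinder at (13, 5) partially overlaps it — only the 79.99 mm² overlap (of its 440.85 mm²) is removed, clipping the outline — area = 196.30 mm². Overall, the cross-section is a single solid region. Net area = 196.30 mm².

196.30 mm²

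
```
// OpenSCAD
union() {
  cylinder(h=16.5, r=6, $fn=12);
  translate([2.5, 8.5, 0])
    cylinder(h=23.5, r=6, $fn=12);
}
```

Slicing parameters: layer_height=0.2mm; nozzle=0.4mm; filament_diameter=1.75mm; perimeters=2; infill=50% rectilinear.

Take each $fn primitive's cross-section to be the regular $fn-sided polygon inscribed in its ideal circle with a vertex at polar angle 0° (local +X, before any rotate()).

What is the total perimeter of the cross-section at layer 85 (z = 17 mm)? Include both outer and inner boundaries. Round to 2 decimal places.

At z = 17 mm: the cylinder is not intersected at this z (z outside [0, 16.5]); the cylinder at (2.5, 8.5): section is a regular 12-gon, circumradius r=6 (perimeter = 2·12·6.000·sin(180°/12) = 37.27 mm); Merging all regions: only the r=6 cylinder at (2.5, 8.5) is present, so the union is just that shape — boundary = 37.27 mm. Overall, the cross-section is a single solid region. Total boundary length (outer) = 37.27 mm.

37.27 mm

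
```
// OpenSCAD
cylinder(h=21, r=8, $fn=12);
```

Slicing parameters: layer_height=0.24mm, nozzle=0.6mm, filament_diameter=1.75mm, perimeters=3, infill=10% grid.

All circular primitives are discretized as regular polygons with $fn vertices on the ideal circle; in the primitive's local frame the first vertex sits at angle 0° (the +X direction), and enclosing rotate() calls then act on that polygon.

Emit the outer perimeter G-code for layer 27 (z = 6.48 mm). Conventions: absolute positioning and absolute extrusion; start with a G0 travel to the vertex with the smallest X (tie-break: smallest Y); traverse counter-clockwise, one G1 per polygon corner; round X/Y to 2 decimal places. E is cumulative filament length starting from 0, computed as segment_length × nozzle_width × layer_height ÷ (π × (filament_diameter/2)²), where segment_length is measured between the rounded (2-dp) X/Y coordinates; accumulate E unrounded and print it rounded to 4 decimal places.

G0 X-8.00 Y0.00 Z6.48
G1 X-6.93 Y-4.00 E0.2479
G1 X-4.00 Y-6.93 E0.4960
G1 X0.00 Y-8.00 E0.7439
G1 X4.00 Y-6.93 E0.9918
G1 X6.93 Y-4.00 E1.2398
G1 X8.00 Y0.00 E1.4877
G1 X6.93 Y4.00 E1.7356
G1 X4.00 Y6.93 E1.9837
G1 X0.00 Y8.00 E2.2316
G1 X-4.00 Y6.93 E2.4795
G1 X-6.93 Y4.00 E2.7275
G1 X-8.00 Y0.00 E2.9754

At z = 6.48 mm: the r=8 cylinder contributes a regular 12-gon of circumradius 8. The outline is a single polygon with 12 vertices. Extrusion per mm of travel: 0.6 × 0.24 / (π × 0.875²) = 0.059868. Accumulating E over each segment gives final E = 2.9754.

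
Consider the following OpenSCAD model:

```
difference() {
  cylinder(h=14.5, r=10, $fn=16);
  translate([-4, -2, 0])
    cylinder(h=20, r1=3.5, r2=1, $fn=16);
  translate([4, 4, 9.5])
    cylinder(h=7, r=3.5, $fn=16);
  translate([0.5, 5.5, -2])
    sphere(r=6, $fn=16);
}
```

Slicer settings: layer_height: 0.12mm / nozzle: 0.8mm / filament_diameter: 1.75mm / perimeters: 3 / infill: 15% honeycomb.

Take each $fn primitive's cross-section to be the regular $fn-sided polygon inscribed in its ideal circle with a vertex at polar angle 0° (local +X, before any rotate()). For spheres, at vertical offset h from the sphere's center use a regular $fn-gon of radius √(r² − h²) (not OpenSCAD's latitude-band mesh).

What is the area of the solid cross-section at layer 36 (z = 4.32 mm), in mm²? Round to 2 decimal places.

279.32 mm²

At z = 4.32 mm: the cylinder: section is a regular 16-gon, circumradius r=10 (area = (16/2)·10.000²·sin(360°/16) = 306.15 mm²); the cone at (-4, -2): at t=0.216 of its height the radius interpolates to r₁+(r₂−r₁)t = 2.960, giving a regular 16-gon of that circumradius (area = (16/2)·2.960²·sin(360°/16) = 26.82 mm²); the cylinder at (4, 4) does not reach this height (z outside [9.5, 16.5]); the sphere at (0.5, 5.5) does not reach this height (|z−center|=6.320 > r=6); After the difference (first − rest): starting from the r=10 cylinder (306.15 mm²), the cone at (-4, -2) lies wholly inside it (removes its full 26.82 mm² and its 18.48 mm outline becomes a hole wall) — area = 279.32 mm². Overall, the cross-section is one region with 1 hole. Net area = 279.32 mm².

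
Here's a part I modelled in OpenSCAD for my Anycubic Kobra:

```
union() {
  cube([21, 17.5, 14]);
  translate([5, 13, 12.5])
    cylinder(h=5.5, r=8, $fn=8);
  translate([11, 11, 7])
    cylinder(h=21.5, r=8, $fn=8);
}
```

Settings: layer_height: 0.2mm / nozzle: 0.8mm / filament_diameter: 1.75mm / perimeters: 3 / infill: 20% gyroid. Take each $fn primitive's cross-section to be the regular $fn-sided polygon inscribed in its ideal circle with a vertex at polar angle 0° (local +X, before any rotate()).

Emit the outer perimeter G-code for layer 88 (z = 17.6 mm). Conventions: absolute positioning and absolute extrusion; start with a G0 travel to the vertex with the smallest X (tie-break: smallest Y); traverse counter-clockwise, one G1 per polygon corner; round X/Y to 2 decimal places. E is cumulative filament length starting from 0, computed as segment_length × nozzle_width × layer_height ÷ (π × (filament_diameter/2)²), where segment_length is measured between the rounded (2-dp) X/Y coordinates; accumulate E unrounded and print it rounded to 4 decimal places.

At z = 17.6 mm: the cube is absent (z outside [0, 14]); the r=8 cylinder at (5, 13) gives a regular 8-gon of circumradius 8 (constant along its height); the r=8 cylinder at (11, 11) gives a regular 8-gon of circumradius 8 (constant along its height); Taking the union: the regions partially overlap (shared area 87.65 mm²), so overlapping operands fuse into one piece — 1 connected region. The outline is a single polygon with 12 vertices. Extrusion per mm of travel: 0.8 × 0.2 / (π × 0.875²) = 0.066520. Accumulating E over each segment gives final E = 4.1230.

G0 X-3.00 Y13.00 Z17.60
G1 X-0.66 Y7.34 E0.4074
G1 X5.00 Y5.00 E0.8148
G1 X5.59 Y5.24 E0.8572
G1 X11.00 Y3.00 E1.2467
G1 X16.66 Y5.34 E1.6541
G1 X19.00 Y11.00 E2.0615
G1 X16.66 Y16.66 E2.4689
G1 X11.00 Y19.00 E2.8763
G1 X10.41 Y18.76 E2.9187
G1 X5.00 Y21.00 E3.3082
G1 X-0.66 Y18.66 E3.7156
G1 X-3.00 Y13.00 E4.1230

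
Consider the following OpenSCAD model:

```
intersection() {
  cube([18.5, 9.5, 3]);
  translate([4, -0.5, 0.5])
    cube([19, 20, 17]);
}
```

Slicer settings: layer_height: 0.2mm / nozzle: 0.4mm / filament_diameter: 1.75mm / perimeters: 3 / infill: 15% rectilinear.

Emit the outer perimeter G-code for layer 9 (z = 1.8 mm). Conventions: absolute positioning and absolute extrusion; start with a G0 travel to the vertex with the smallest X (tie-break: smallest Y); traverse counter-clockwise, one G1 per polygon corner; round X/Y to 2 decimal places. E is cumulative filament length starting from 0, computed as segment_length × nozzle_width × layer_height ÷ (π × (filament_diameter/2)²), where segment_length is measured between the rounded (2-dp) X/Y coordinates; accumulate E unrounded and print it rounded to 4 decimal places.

At z = 1.8 mm: the cube is present — its section is the full 18.5×9.5 rectangle; the 19×20 cube at (4, -0.5) contributes its full rectangle; After intersecting: the 19×20 cube at (4, -0.5) partially overlaps the 18.5×9.5 cube; clipping to the common part keeps 137.75 mm² — 1 connected region. The outline is a single polygon with 4 vertices. Extrusion per mm of travel: 0.4 × 0.2 / (π × 0.875²) = 0.033260. Accumulating E over each segment gives final E = 1.5965.

G0 X4.00 Y0.00 Z1.80
G1 X18.50 Y0.00 E0.4823
G1 X18.50 Y9.50 E0.7982
G1 X4.00 Y9.50 E1.2805
G1 X4.00 Y0.00 E1.5965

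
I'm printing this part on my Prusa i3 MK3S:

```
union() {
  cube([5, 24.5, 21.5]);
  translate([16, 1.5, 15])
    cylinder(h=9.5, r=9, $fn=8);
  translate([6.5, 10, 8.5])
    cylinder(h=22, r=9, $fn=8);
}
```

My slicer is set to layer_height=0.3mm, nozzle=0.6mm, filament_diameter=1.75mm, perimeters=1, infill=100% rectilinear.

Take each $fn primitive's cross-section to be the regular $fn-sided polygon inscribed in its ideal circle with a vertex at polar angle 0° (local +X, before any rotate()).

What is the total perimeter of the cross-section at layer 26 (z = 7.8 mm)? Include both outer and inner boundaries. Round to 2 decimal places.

59.00 mm

At z = 7.8 mm: the 5×24.5 cube contributes its full rectangle (perimeter 59.00 mm); the cylinder at (16, 1.5) is absent (z outside [15, 24.5]); the cylinder at (6.5, 10) is not intersected at this z (z outside [8.5, 30.5]); Merging all regions: only the 5×24.5 cube is present, so the union is just that shape — boundary = 59.00 mm. Overall, the cross-section is a single solid region. Total boundary length (outer) = 59.00 mm.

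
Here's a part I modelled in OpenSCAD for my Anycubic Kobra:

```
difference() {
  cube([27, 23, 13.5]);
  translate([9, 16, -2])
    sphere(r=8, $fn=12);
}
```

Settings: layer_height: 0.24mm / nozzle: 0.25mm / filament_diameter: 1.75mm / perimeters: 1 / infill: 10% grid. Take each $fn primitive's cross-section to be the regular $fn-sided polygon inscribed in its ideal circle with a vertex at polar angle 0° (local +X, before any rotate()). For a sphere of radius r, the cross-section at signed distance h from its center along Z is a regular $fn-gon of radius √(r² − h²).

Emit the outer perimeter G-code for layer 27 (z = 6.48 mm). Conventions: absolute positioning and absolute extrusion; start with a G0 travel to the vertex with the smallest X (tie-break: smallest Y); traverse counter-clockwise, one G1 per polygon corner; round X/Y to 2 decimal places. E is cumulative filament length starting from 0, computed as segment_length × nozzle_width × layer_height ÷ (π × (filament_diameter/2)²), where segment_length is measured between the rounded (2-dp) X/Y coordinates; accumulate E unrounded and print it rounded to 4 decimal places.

At z = 6.48 mm: the cube is present — its section is the full 27×23 rectangle; the sphere at (9, 16) is not intersected at this z (|z−center|=8.480 > r=8); Subtracting the remaining from the first: none of the subtracted shapes is present at this height, so the 27×23 cube is unchanged — 1 connected region. The outline is a single polygon with 4 vertices. Extrusion per mm of travel: 0.25 × 0.24 / (π × 0.875²) = 0.024945. Accumulating E over each segment gives final E = 2.4945.

G0 X0.00 Y0.00 Z6.48
G1 X27.00 Y0.00 E0.6735
G1 X27.00 Y23.00 E1.2473
G1 X0.00 Y23.00 E1.9208
G1 X0.00 Y0.00 E2.4945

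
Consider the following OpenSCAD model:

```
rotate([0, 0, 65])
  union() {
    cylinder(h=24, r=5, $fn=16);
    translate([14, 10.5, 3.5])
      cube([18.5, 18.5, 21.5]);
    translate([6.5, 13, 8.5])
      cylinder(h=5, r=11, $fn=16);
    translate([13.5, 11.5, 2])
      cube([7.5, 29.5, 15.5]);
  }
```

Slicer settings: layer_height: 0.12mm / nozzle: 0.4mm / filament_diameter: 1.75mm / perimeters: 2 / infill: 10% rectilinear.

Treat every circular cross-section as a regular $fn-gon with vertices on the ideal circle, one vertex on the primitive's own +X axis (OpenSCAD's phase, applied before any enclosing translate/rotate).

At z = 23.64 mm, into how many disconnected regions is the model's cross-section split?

At z = 23.64 mm: the r=5 cylinder gives a regular 16-gon of circumradius 5 (constant along its height); the cube at (14, 10.5) (footprint 18.5×18.5) is included at this height; the cylinder at (6.5, 13) does not reach this height (z outside [8.5, 13.5]); the cube at (13.5, 11.5) does not reach this height (z outside [2, 17.5]); Merging all regions: the 2 present regions are separate (no shared area or edge), so areas and boundary lengths simply add and each stays a separate island — 2 connected regions; (whole slice rotated 65° about Z — lengths, areas and connectivity unchanged). The result has 2 disconnected regions.

2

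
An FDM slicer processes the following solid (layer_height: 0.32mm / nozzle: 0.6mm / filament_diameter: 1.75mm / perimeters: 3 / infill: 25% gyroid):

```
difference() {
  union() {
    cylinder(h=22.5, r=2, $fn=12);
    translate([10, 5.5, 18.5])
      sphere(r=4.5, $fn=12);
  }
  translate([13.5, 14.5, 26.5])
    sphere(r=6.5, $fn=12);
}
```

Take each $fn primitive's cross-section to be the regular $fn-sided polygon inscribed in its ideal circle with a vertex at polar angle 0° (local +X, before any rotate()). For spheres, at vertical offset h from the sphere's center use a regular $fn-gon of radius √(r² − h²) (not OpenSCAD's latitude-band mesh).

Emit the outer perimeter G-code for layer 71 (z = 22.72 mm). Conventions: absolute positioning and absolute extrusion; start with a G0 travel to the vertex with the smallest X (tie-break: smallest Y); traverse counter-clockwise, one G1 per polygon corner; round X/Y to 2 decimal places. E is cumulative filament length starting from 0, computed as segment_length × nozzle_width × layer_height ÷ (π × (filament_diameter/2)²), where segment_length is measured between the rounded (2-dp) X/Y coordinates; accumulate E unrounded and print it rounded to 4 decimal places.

At z = 22.72 mm: the cylinder does not reach this height (z outside [0, 22.5]); the r=4.5 sphere at (10, 5.5) contributes a regular 12-gon of circumradius √(4.5²−4.22²) = 1.563; Taking the union: only the r=4.5 sphere at (10, 5.5) is present, so the union is just that shape — 1 connected region; the sphere at (13.5, 14.5): section is a regular 12-gon, circumradius = √(r²−h²) = √(6.5²−3.78²) = 5.288; Taking the first minus the rest: starting from the result so far, the r=6.5 sphere at (13.5, 14.5) misses the remaining region (no effect) — 1 connected region. The outline is a single polygon with 12 vertices. Extrusion per mm of travel: 0.6 × 0.32 / (π × 0.875²) = 0.079824. Accumulating E over each segment gives final E = 0.7732.

G0 X8.44 Y5.50 Z22.72
G1 X8.65 Y4.72 E0.0645
G1 X9.22 Y4.15 E0.1288
G1 X10.00 Y3.94 E0.1933
G1 X10.78 Y4.15 E0.2578
G1 X11.35 Y4.72 E0.3221
G1 X11.56 Y5.50 E0.3866
G1 X11.35 Y6.28 E0.4511
G1 X10.78 Y6.85 E0.5154
G1 X10.00 Y7.06 E0.5799
G1 X9.22 Y6.85 E0.6444
G1 X8.65 Y6.28 E0.7087
G1 X8.44 Y5.50 E0.7732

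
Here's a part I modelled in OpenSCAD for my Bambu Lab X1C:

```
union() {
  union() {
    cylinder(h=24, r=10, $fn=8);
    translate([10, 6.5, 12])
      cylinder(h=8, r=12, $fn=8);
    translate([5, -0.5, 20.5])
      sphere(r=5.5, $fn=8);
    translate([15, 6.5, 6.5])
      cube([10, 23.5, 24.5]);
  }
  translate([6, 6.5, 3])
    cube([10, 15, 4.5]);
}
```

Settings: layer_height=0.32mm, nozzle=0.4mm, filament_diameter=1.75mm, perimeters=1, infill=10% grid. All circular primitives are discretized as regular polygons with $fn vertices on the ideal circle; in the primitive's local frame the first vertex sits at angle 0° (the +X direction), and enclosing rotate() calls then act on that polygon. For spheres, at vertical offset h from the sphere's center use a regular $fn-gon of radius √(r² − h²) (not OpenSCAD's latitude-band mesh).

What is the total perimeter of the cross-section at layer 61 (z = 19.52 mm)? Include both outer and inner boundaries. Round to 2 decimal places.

At z = 19.52 mm: the cylinder: section is a regular 8-gon, circumradius r=10 (perimeter = 2·8·10.000·sin(180°/8) = 61.23 mm); the r=12 cylinder at (10, 6.5) gives a regular 8-gon of circumradius 12 (constant along its height) (perimeter = 2·8·12.000·sin(180°/8) = 73.48 mm); the r=5.5 sphere at (5, -0.5) slices to a regular 8-gon of circumradius 5.412 (√(r²−h²) with h=0.98 from center) (perimeter = 2·8·5.412·sin(180°/8) = 33.14 mm); the cube at (15, 6.5) (footprint 10×23.5) is included at this height (perimeter 67.00 mm); Combining (union): the regions partially overlap (shared area 236.42 mm²), so the edge portions inside another operand are dropped and the merged outline is re-measured after clipping — boundary = 130.96 mm; the cube at (6, 6.5) is absent (z outside [3, 7.5]); Combining (union): only that combined region is present, so the union is just that shape — boundary = 130.96 mm. Overall, the cross-section is a single solid region. Total boundary length (outer) = 130.96 mm.

130.96 mm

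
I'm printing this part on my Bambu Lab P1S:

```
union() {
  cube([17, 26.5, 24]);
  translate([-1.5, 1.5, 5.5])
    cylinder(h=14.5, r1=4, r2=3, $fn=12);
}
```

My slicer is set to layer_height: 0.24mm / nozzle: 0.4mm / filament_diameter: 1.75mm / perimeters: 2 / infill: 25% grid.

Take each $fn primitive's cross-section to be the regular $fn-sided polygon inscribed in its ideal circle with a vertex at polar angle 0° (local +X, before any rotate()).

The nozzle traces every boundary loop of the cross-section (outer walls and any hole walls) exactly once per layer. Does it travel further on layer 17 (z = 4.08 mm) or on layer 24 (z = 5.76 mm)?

layer 24 (z = 5.76 mm)

Layer 17 (z = 4.08): the cube (footprint 17×26.5) is included at this height (perimeter 87.00 mm); the cone at (-1.5, 1.5) is absent (z outside [5.5, 20]); Combining (union): only the 17×26.5 cube is present, so the union is just that shape — boundary = 87.00 mm. So its perimeter = 87.00 mm. Layer 24 (z = 5.76): the cube (footprint 17×26.5) is included at this height (perimeter 87.00 mm); the cone at (-1.5, 1.5) contributes a regular 12-gon of circumradius 3.982 (interpolated between r1=4 and r2=3 at t=0.018) (perimeter = 2·12·3.982·sin(180°/12) = 24.74 mm); Merging all regions: the regions partially overlap (shared area 9.64 mm²), so the edge portions inside another operand are dropped and the merged outline is re-measured after clipping — boundary = 98.39 mm. So its perimeter = 98.39 mm. Layer 24 is larger (98.39 vs 87.00 mm).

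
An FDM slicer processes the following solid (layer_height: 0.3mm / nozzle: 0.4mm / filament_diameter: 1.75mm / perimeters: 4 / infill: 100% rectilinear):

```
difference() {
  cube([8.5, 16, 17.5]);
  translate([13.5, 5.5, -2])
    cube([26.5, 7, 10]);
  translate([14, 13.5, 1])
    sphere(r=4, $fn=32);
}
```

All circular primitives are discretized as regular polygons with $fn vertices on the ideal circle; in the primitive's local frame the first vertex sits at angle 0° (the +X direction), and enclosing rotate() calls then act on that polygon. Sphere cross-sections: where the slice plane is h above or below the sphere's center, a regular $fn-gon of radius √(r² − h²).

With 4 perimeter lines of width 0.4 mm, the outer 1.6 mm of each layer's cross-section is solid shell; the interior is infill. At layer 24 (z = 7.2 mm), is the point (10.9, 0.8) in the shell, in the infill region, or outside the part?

At z = 7.2 mm: the cube is present — its section is the full 8.5×16 rectangle; the cube at (13.5, 5.5) (footprint 26.5×7) is included at this height; the sphere at (14, 13.5) is not intersected at this z (|z−center|=6.200 > r=4); After the difference (first − rest): starting from the 8.5×16 cube, the 26.5×7 cube at (13.5, 5.5) misses the remaining region (no effect) — 1 connected region. Overall, the cross-section is a single solid region. The nearest boundary edge runs (8.50, 16.00)→(8.50, 0.00); distance from the point to it = 2.40 mm. The point is not inside any of the regions above, so it lies outside the cross-section (2.40 mm from the nearest boundary).

outside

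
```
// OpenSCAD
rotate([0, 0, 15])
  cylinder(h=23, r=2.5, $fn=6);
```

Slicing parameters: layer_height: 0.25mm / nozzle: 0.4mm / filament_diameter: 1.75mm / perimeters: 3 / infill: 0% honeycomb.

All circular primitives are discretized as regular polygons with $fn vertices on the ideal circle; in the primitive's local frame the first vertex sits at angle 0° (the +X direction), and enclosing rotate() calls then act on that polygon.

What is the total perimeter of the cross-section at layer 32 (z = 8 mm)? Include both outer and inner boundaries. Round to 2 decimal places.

At z = 8 mm: the cylinder: section is a regular 6-gon, circumradius r=2.5 (perimeter = 2·6·2.500·sin(180°/6) = 15.00 mm); (rotated 15° about Z; rotation is an isometry so areas/perimeters/island counts are preserved). Overall, the cross-section is a single solid region. Total boundary length (outer) = 15.00 mm.

15.00 mm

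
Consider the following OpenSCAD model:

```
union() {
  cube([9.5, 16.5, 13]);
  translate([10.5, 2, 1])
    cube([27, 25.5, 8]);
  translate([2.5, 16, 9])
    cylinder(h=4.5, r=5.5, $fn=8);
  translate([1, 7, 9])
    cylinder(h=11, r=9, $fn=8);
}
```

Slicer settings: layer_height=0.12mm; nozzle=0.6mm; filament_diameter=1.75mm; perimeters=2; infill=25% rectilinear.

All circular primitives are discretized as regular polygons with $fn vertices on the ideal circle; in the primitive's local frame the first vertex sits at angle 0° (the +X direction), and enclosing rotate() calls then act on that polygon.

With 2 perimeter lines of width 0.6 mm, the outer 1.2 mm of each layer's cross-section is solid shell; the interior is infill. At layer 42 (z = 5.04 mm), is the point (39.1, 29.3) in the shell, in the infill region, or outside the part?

outside

At z = 5.04 mm: the cube (footprint 9.5×16.5) is included at this height; the 27×25.5 cube at (10.5, 2) contributes its full rectangle; the cylinder at (2.5, 16) does not reach this height (z outside [9, 13.5]); the cylinder at (1, 7) does not reach this height (z outside [9, 20]); Combining (union): the 2 present regions are separate (no shared area or edge), so areas and boundary lengths simply add and each stays a separate island — 2 connected regions. Overall, the cross-section has 2 separate islands. The nearest boundary edge runs (37.50, 27.50)→(37.50, 2.00); distance from the point to it = 2.41 mm. The point is not inside any of the regions above, so it lies outside the cross-section (2.41 mm from the nearest boundary).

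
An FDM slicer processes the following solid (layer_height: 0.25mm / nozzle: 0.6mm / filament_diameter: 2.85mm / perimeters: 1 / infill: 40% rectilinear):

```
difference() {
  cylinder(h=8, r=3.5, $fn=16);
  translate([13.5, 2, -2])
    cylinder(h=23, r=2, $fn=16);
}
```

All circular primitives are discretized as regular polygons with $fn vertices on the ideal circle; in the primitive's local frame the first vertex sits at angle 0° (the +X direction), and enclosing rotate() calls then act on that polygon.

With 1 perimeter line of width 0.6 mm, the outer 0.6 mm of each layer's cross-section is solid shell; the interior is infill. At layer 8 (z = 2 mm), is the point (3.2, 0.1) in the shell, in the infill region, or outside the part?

At z = 2 mm: the r=3.5 cylinder contributes a regular 16-gon of circumradius 3.5; the r=2 cylinder at (13.5, 2) gives a regular 16-gon of circumradius 2 (constant along its height); After the difference (first − rest): starting from the r=3.5 cylinder, the r=2 cylinder at (13.5, 2) misses the remaining region (no effect) — 1 connected region. Overall, the cross-section is a single solid region. The nearest boundary edge runs (3.23, 1.34)→(3.50, 0.00); distance from the point to it = 0.27 mm. The point is inside the cross-section, 0.27 mm from the nearest boundary — within the 0.6 mm shell band (1 × 0.6).

shell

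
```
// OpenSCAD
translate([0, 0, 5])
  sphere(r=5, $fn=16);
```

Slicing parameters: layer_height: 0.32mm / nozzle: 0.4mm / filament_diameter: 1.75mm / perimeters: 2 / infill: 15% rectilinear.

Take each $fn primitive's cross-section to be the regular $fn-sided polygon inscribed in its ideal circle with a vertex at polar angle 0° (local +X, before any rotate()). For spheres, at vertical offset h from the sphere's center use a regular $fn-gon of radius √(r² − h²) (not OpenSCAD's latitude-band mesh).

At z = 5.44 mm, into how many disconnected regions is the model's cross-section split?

1

At z = 5.44 mm: the r=5 sphere slices to a regular 16-gon of circumradius 4.981 (√(r²−h²) with h=0.44 from center). The result has 1 disconnected region.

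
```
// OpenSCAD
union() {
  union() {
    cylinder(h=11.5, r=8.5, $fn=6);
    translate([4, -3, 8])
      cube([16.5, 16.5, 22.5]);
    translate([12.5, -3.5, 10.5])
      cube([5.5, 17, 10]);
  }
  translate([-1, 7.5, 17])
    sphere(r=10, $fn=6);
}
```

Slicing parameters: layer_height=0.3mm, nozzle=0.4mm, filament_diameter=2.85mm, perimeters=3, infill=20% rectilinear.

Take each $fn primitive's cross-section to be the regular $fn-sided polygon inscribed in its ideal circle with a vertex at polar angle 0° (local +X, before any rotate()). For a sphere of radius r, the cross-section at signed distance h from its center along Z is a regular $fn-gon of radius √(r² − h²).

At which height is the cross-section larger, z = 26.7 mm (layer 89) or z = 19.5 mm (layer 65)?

Layer 89 (z = 26.7): the cylinder is not intersected at this z (z outside [0, 11.5]); the cube at (4, -3) is present — its section is the full 16.5×16.5 rectangle (area 272.25 mm²); the cube at (12.5, -3.5) is absent (z outside [10.5, 20.5]); Taking the union: only the 16.5×16.5 cube at (4, -3) is present, so the union is just that shape — area = 272.25 mm²; the sphere at (-1, 7.5): section is a regular 6-gon, circumradius = √(r²−h²) = √(10²−9.7²) = 2.431 (area = (6/2)·2.431²·sin(360°/6) = 15.35 mm²); Taking the union: the 2 present regions are separate (no shared area or edge), so areas and boundary lengths simply add and each stays a separate island — area = 287.60 mm². So its area = 287.60 mm². Layer 65 (z = 19.5): the cylinder does not reach this height (z outside [0, 11.5]); the 16.5×16.5 cube at (4, -3) contributes its full rectangle (area 272.25 mm²); the 5.5×17 cube at (12.5, -3.5) contributes its full rectangle (area 93.50 mm²); Merging all regions: the regions partially overlap — summed areas 365.75 mm² minus the doubly-counted overlap 90.75 mm² gives 275.00 mm² — area = 275.00 mm²; the r=10 sphere at (-1, 7.5) contributes a regular 6-gon of circumradius √(10²−2.5²) = 9.682 (area = (6/2)·9.682²·sin(360°/6) = 243.57 mm²); Combining (union): the regions partially overlap — summed areas 518.57 mm² minus the doubly-counted overlap 36.69 mm² gives 481.88 mm² — area = 481.88 mm². So its area = 481.88 mm². Layer 65 is larger (481.88 vs 287.60 mm²).

layer 65 (z = 19.5 mm)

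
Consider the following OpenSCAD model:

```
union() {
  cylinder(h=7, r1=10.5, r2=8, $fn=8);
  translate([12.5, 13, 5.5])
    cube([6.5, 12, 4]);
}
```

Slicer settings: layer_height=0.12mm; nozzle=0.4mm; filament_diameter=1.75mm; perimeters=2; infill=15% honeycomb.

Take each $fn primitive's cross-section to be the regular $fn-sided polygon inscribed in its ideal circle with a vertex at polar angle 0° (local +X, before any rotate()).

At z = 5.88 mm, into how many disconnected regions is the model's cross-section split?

2

At z = 5.88 mm: the cone (r1=10.5→r2=8) has section circumradius 8.400 here — a regular 8-gon; the cube at (12.5, 13) (footprint 6.5×12) is included at this height; Combining (union): the 2 present regions are separate (no shared area or edge), so areas and boundary lengths simply add and each stays a separate island — 2 connected regions. The result has 2 disconnected regions.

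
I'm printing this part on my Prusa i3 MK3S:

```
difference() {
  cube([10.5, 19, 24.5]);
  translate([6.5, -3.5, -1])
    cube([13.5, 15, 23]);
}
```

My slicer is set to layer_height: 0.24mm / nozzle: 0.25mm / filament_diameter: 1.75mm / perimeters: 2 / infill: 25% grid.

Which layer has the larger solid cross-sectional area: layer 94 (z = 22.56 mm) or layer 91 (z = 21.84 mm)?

Layer 94 (z = 22.56): the 10.5×19 cube contributes its full rectangle (area 199.50 mm²); the cube at (6.5, -3.5) is absent (z outside [-1, 22]); Taking the first minus the rest: none of the subtracted shapes is present at this height, so the 10.5×19 cube is unchanged — area = 199.50 mm². So its area = 199.50 mm². Layer 91 (z = 21.84): the cube (footprint 10.5×19) is included at this height (area 199.50 mm²); the cube at (6.5, -3.5) is present — its section is the full 13.5×15 rectangle (area 202.50 mm²); Subtracting the remaining from the first: starting from the 10.5×19 cube (199.50 mm²), the 13.5×15 cube at (6.5, -3.5) partially overlaps it — only the 46.00 mm² overlap (of its 202.50 mm²) is removed, clipping the outline — area = 153.50 mm². So its area = 153.50 mm². Layer 94 is larger (199.50 vs 153.50 mm²).

layer 94 (z = 22.56 mm)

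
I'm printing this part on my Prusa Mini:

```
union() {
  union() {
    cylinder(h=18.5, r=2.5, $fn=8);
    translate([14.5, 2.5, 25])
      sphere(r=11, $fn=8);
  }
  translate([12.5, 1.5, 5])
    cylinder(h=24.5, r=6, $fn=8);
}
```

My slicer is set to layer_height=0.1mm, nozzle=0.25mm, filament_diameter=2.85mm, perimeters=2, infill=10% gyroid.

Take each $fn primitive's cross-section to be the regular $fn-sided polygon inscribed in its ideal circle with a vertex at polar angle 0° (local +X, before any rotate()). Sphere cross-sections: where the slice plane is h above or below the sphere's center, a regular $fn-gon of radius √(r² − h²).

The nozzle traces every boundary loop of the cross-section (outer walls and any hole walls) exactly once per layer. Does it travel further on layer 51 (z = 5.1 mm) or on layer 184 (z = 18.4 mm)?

Layer 51 (z = 5.1): the r=2.5 cylinder gives a regular 8-gon of circumradius 2.5 (constant along its height) (perimeter = 2·8·2.500·sin(180°/8) = 15.31 mm); the sphere at (14.5, 2.5) is absent (|z−center|=19.900 > r=11); Combining (union): only the r=2.5 cylinder is present, so the union is just that shape — boundary = 15.31 mm; the r=6 cylinder at (12.5, 1.5) contributes a regular 8-gon of circumradius 6 (perimeter = 2·8·6.000·sin(180°/8) = 36.74 mm); Taking the union: the 2 present regions are separate (no shared area or edge), so areas and boundary lengths simply add and each stays a separate island — boundary = 52.04 mm. So its perimeter = 52.04 mm. Layer 184 (z = 18.4): the r=2.5 cylinder contributes a regular 8-gon of circumradius 2.5 (perimeter = 2·8·2.500·sin(180°/8) = 15.31 mm); the r=11 sphere at (14.5, 2.5) slices to a regular 8-gon of circumradius 8.800 (√(r²−h²) with h=6.6 from center) (perimeter = 2·8·8.800·sin(180°/8) = 53.88 mm); Taking the union: the 2 present regions are separate (no shared area or edge), so areas and boundary lengths simply add and each stays a separate island — boundary = 69.19 mm; the r=6 cylinder at (12.5, 1.5) gives a regular 8-gon of circumradius 6 (constant along its height) (perimeter = 2·8·6.000·sin(180°/8) = 36.74 mm); Taking the union: the r=6 cylinder at (12.5, 1.5) lies entirely inside that combined region, so the union is just that combined region — boundary = 69.19 mm. So its perimeter = 69.19 mm. Layer 184 is larger (69.19 vs 52.04 mm).

layer 184 (z = 18.4 mm)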